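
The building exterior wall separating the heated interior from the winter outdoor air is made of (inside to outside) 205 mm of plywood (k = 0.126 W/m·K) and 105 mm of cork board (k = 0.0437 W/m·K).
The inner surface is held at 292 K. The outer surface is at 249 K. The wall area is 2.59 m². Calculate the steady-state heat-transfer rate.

Q ≈ 27.6 W

Thermal resistances in series:
R_plywood = L/(kA) = 0.205/(0.126×2.59) = 0.6282 K/W
R_cork board = L/(kA) = 0.105/(0.0437×2.59) = 0.9277 K/W
R_total = 1.556 K/W
Q = ΔT / R_total = 43 / 1.556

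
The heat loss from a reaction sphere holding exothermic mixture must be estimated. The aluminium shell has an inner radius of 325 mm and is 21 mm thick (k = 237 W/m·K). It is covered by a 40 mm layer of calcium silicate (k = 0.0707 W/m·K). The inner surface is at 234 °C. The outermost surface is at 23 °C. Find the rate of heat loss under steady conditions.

Q ≈ 626 W

Spherical conduction: R = (1/r_in − 1/r_out)/(4πk) per layer; series-sum.
R_aluminium shell = (1/0.325 − 1/0.346)/(4π×237) = 6.27×10^-5 K/W
R_calcium silicate = (1/0.346 − 1/0.386)/(4π×0.0707) = 0.3371 K/W
R_total = 0.3372 K/W
Q = ΔT/R_total = 211/0.3372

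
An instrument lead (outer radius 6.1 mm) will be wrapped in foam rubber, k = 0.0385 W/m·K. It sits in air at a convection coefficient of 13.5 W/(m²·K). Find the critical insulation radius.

For a cylinder r_cr = k/h = 0.0385/13.5
r_cr = 2.85 mm; since the bare radius (6.1 mm) is above r_cr, any added insulation will reduce heat loss.

r_cr ≈ 2.85 mm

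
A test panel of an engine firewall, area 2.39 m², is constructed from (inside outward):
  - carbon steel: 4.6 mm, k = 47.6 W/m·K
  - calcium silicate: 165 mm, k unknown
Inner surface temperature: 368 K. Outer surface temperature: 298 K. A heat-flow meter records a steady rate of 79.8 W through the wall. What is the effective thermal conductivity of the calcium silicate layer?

Model the wall as resistances in series:
R_carbon steel = L/(kA) = 0.0046/(47.6×2.39) = 4.043×10^-5 K/W
Sum of known resistances R_other = 4.043×10^-5 K/W
Total R = ΔT/Q = 70/79.8 = 0.8772 K/W
R_calcium silicate = R_total − R_other = 0.8772 K/W
k = L/(R·A) = 0.165/(0.8772×2.39)

k ≈ 0.0787 W/(m·K)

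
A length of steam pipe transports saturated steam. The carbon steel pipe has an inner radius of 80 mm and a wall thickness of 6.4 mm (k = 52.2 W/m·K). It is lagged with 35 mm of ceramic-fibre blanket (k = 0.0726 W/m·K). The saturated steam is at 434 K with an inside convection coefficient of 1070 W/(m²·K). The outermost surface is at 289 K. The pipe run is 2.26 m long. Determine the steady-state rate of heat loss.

Cylindrical conduction, so R = ln(r₂/r₁)/(2πkL) per layer, in series:
R_inner film = 1/(h_i·2πr₁L) = 1/(1070×2π×0.08×2.26) = 8.227×10^-4 K/W
R_carbon steel pipe wall = ln(86.4/80)/(2π×52.2×2.26) = 1.038×10^-4 K/W
R_ceramic-fibre blanket = ln(121.4/86.4)/(2π×0.0726×2.26) = 0.3299 K/W
R_total = 0.3308 K/W
Q = ΔT/R_total = 145/0.3308

Q ≈ 438 W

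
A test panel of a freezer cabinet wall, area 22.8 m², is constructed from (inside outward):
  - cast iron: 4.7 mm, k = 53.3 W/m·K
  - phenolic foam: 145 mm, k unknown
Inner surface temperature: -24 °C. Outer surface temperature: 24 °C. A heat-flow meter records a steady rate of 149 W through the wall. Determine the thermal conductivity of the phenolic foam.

k ≈ 0.0197 W/(m·K)

Model the wall as resistances in series:
R_cast iron = L/(kA) = 0.0047/(53.3×22.8) = 3.868×10^-6 K/W
Sum of known resistances R_other = 3.868×10^-6 K/W
Total R = ΔT/Q = 48/149 = 0.3221 K/W
R_phenolic foam = R_total − R_other = 0.3221 K/W
k = L/(R·A) = 0.145/(0.3221×22.8)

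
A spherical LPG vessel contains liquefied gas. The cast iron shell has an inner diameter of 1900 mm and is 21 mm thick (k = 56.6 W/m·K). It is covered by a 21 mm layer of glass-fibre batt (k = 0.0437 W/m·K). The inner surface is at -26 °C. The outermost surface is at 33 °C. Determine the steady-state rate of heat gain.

Radial (spherical) resistances in series:
R_cast iron shell = (1/0.95 − 1/0.971)/(4π×56.6) = 3.201×10^-5 K/W
R_glass-fibre batt = (1/0.971 − 1/0.992)/(4π×0.0437) = 0.0397 K/W
R_total = 0.03973 K/W
Q = ΔT/R_total = 59/0.03973

Q ≈ 1480 W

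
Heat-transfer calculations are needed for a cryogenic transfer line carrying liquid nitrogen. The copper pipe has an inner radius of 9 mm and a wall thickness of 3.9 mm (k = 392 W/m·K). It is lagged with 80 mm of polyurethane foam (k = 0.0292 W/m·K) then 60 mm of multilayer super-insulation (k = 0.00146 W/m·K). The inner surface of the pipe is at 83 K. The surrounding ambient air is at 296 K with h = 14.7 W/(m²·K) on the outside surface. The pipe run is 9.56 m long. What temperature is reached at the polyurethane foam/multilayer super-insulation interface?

Radial resistances (cylindrical: R_cond = ln(r_o/r_i)/(2πkL), R_conv = 1/(h·2πrL)):
R_copper pipe wall = ln(12.9/9)/(2π×392×9.56) = 1.529×10^-5 K/W
R_polyurethane foam = ln(92.9/12.9)/(2π×0.0292×9.56) = 1.126 K/W
R_multilayer super-insulation = ln(152.9/92.9)/(2π×0.00146×9.56) = 5.682 K/W
R_outer film = 1/(h_o·2πr_oL) = 1/(14.7×2π×0.1529×9.56) = 0.007407 K/W
R_total = 6.815 K/W
Q = ΔT/R_total = 213/6.815
Q = 31.3 W
T_interface = T_inner + Q·ΣR(inner→interface) = 83 + 31.3×1.126

T ≈ 118 K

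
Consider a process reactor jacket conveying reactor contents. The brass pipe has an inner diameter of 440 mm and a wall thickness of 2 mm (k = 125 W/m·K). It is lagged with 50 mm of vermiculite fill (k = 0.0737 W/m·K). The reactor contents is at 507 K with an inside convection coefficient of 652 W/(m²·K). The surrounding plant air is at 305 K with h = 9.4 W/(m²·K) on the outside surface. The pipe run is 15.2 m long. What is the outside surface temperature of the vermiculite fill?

T ≈ 330 K

For a radial system each layer contributes R = ln(r_out/r_in)/(2πkL); films add R = 1/(hA).
R_inner film = 1/(h_i·2πr₁L) = 1/(652×2π×0.22×15.2) = 7.3×10^-5 K/W
R_brass pipe wall = ln(222/220)/(2π×125×15.2) = 7.581×10^-7 K/W
R_vermiculite fill = ln(272/222)/(2π×0.0737×15.2) = 0.02886 K/W
R_outer film = 1/(h_o·2πr_oL) = 1/(9.4×2π×0.272×15.2) = 0.004095 K/W
R_total = 0.03303 K/W
Q = ΔT/R_total = 202/0.03303
Q = 6120 W
T_interface = T_inner − Q·ΣR(inner→interface) = 507 − 6120×0.02893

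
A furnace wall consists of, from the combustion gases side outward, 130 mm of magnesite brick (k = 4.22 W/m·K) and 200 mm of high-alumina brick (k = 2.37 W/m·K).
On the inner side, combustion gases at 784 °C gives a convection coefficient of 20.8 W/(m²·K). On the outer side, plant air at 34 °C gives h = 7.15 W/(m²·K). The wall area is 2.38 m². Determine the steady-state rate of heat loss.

Q ≈ 5890 W

Treating each layer as a thermal resistance in series:
R_inner film = 1/(h_i·A) = 1/(20.8×2.38) = 0.0202 K/W
R_magnesite brick = L/(kA) = 0.13/(4.22×2.38) = 0.01294 K/W
R_high-alumina brick = L/(kA) = 0.2/(2.37×2.38) = 0.03546 K/W
R_outer film = 1/(h_o·A) = 1/(7.15×2.38) = 0.05876 K/W
R_total = 0.1274 K/W
Q = ΔT / R_total = 750 / 0.1274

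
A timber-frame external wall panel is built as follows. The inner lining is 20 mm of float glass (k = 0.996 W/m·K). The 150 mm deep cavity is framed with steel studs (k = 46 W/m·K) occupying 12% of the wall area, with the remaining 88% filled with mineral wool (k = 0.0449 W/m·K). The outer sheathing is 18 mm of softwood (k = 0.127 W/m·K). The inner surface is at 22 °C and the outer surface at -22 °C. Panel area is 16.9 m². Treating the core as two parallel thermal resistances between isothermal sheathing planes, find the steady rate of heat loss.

Q ≈ 3940 W

Sheathing layers in series; stud and cavity paths in parallel between them.
R_inner = 0.02/(0.996×16.9) = 0.001188 K/W
R_stud  = 0.15/(46×0.12×16.9) = 0.001608 K/W
R_cav   = 0.15/(0.0449×0.88×16.9) = 0.2246 K/W
1/R_core = 1/R_stud + 1/R_cav → R_core = 0.001596 K/W
R_outer = 0.018/(0.127×16.9) = 0.008387 K/W
R_total = 0.01117 K/W
Q = ΔT/R_total = 44/0.01117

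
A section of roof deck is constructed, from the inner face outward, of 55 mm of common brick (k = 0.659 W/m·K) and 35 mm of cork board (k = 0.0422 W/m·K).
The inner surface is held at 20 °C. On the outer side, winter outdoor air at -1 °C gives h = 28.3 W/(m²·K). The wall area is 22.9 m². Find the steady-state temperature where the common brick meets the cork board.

T ≈ 18.2 °C

Thermal resistances in series:
R_common brick = L/(kA) = 0.055/(0.659×22.9) = 0.003645 K/W
R_cork board = L/(kA) = 0.035/(0.0422×22.9) = 0.03622 K/W
R_outer film = 1/(h_o·A) = 1/(28.3×22.9) = 0.001543 K/W
R_total = 0.04141 K/W;  Q = ΔT/R_total = 21/0.04141 = 507.2 W
T_interface = T_inner − Q·ΣR(inner→interface) = 20 − 507×0.003645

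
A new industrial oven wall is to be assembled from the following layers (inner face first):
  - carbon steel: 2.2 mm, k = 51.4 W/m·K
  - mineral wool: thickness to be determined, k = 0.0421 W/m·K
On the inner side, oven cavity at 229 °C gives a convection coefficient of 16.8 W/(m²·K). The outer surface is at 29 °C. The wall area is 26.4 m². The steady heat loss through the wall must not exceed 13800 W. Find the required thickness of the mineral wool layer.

Treating each layer as a thermal resistance in series:
R_inner film = 1/(h_i·A) = 1/(16.8×26.4) = 0.002255 K/W
R_carbon steel = L/(kA) = 0.0022/(51.4×26.4) = 1.621×10^-6 K/W
Sum of the known resistances R_other = 0.002256 K/W
Required total resistance R_tot = ΔT/Q_allow = 200/13800 = 0.01449 K/W
R_mineral wool = R_tot − R_other = 0.01224 K/W
L = R·k·A = 0.01224×0.0421×26.4

L ≈ 13.6 mm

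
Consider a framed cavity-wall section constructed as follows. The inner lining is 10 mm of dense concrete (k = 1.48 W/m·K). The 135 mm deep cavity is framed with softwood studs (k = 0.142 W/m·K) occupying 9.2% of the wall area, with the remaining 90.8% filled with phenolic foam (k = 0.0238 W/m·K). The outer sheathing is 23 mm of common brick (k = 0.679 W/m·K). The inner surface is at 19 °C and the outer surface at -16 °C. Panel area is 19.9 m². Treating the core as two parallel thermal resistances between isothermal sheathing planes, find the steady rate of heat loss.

Q ≈ 177 W

Sheathing layers in series; stud and cavity paths in parallel between them.
R_inner = 0.01/(1.48×19.9) = 3.395×10^-4 K/W
R_stud  = 0.135/(0.142×0.092×19.9) = 0.5193 K/W
R_cav   = 0.135/(0.0238×0.908×19.9) = 0.3139 K/W
1/R_core = 1/R_stud + 1/R_cav → R_core = 0.1956 K/W
R_outer = 0.023/(0.679×19.9) = 0.001702 K/W
R_total = 0.1977 K/W
Q = ΔT/R_total = 35/0.1977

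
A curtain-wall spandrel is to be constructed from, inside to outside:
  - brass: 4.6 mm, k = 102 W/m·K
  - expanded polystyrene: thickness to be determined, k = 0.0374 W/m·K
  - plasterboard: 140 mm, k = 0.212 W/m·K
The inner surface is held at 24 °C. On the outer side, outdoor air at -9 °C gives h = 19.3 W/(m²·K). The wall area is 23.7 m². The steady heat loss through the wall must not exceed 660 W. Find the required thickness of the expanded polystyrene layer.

Thermal resistances in series:
R_brass = L/(kA) = 0.0046/(102×23.7) = 1.903×10^-6 K/W
R_plasterboard = L/(kA) = 0.14/(0.212×23.7) = 0.02786 K/W
R_outer film = 1/(h_o·A) = 1/(19.3×23.7) = 0.002186 K/W
Sum of the known resistances R_other = 0.03005 K/W
Required total resistance R_tot = ΔT/Q_allow = 33/660 = 0.05 K/W
R_expanded polystyrene = R_tot − R_other = 0.01995 K/W
L = R·k·A = 0.01995×0.0374×23.7

L ≈ 17.7 mm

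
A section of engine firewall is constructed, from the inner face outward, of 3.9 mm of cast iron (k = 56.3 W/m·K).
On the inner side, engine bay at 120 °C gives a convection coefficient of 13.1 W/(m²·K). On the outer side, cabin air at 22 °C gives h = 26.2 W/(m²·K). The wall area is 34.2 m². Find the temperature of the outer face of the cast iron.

Model the wall as resistances in series:
R_inner film = 1/(h_i·A) = 1/(13.1×34.2) = 0.002232 K/W
R_cast iron = L/(kA) = 0.0039/(56.3×34.2) = 2.025×10^-6 K/W
R_outer film = 1/(h_o·A) = 1/(26.2×34.2) = 0.001116 K/W
R_total = 0.00335 K/W;  Q = ΔT/R_total = 98/0.00335 = 29250 W
T_interface = T_inner − Q·ΣR(inner→interface) = 120 − 29300×0.002234

T ≈ 54.6 °C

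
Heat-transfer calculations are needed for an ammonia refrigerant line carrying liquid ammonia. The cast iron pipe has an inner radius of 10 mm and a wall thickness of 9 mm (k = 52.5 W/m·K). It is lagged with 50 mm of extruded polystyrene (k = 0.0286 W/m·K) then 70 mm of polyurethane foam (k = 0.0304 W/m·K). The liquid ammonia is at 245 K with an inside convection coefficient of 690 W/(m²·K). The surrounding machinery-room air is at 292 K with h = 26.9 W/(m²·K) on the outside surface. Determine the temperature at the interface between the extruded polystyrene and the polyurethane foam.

T ≈ 276 K

Cylindrical conduction, so R = ln(r₂/r₁)/(2πkL) per layer, in series:
R_inner film = 1/(h_i·2πr₁L) = 1/(690×2π×0.01×1) = 0.02307 K/W
R_cast iron pipe wall = ln(19/10)/(2π×52.5×1) = 0.001946 K/W
R_extruded polystyrene = ln(69/19)/(2π×0.0286×1) = 7.177 K/W
R_polyurethane foam = ln(139/69)/(2π×0.0304×1) = 3.667 K/W
R_outer film = 1/(h_o·2πr_oL) = 1/(26.9×2π×0.139×1) = 0.04257 K/W
R_total = 10.91 K/W
Q = ΔT/R_total = 47/10.91
Q = 4.31 W/m
T_interface = T_inner + Q·ΣR(inner→interface) = 245 + 4.31×7.202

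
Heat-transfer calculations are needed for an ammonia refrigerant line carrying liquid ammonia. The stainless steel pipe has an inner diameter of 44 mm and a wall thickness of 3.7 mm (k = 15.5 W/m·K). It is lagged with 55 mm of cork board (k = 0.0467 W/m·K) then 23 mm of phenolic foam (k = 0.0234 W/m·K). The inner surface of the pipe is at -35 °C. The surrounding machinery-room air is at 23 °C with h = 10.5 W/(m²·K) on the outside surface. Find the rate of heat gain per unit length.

q′ ≈ 10.1 W/m

For a radial system each layer contributes R = ln(r_out/r_in)/(2πkL); films add R = 1/(hA).
R_stainless steel pipe wall = ln(25.7/22)/(2π×15.5×1) = 0.001596 K/W
R_cork board = ln(80.7/25.7)/(2π×0.0467×1) = 3.9 K/W
R_phenolic foam = ln(103.7/80.7)/(2π×0.0234×1) = 1.706 K/W
R_outer film = 1/(h_o·2πr_oL) = 1/(10.5×2π×0.1037×1) = 0.1462 K/W
R_total = 5.753 K/W
Q = ΔT/R_total = 58/5.753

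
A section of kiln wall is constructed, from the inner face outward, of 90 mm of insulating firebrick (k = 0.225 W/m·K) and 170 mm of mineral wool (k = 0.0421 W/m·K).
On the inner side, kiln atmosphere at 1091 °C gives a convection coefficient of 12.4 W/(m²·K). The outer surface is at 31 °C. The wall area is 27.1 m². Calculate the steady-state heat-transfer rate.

Q ≈ 6360 W

Series thermal resistances:
R_inner film = 1/(h_i·A) = 1/(12.4×27.1) = 0.002976 K/W
R_insulating firebrick = L/(kA) = 0.09/(0.225×27.1) = 0.01476 K/W
R_mineral wool = L/(kA) = 0.17/(0.0421×27.1) = 0.149 K/W
R_total = 0.1667 K/W
Q = ΔT / R_total = 1060 / 0.1667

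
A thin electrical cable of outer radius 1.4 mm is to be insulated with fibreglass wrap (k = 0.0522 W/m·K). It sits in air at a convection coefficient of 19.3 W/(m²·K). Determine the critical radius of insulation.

For a cylinder r_cr = k/h = 0.0522/19.3
r_cr = 2.7 mm; since the bare radius (1.4 mm) is below r_cr, adding a thin layer of insulation will *increase* heat loss.

r_cr ≈ 2.7 mm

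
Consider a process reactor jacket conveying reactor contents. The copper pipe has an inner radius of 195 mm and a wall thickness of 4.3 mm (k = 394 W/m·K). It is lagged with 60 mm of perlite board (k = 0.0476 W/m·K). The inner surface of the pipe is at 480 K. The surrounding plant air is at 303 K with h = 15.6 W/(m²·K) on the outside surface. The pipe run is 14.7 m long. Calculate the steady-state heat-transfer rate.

Q ≈ 2830 W

For a radial system each layer contributes R = ln(r_out/r_in)/(2πkL); films add R = 1/(hA).
R_copper pipe wall = ln(199.3/195)/(2π×394×14.7) = 5.994×10^-7 K/W
R_perlite board = ln(259.3/199.3)/(2π×0.0476×14.7) = 0.05986 K/W
R_outer film = 1/(h_o·2πr_oL) = 1/(15.6×2π×0.2593×14.7) = 0.002677 K/W
R_total = 0.06254 K/W
Q = ΔT/R_total = 177/0.06254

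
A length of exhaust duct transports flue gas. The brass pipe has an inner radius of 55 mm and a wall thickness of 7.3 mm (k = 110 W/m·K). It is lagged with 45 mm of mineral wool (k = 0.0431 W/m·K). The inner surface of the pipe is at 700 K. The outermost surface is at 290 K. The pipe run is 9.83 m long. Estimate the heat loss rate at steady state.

Per-layer cylindrical resistances, series-summed:
R_brass pipe wall = ln(62.3/55)/(2π×110×9.83) = 1.834×10^-5 K/W
R_mineral wool = ln(107.3/62.3)/(2π×0.0431×9.83) = 0.2042 K/W
R_total = 0.2042 K/W
Q = ΔT/R_total = 410/0.2042

Q ≈ 2010 W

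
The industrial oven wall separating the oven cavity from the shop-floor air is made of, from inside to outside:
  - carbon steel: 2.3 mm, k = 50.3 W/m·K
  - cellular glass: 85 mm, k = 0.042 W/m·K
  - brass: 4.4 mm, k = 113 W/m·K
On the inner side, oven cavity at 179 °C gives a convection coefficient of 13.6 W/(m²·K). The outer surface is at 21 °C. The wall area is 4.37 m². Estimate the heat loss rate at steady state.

Q ≈ 329 W

Model the wall as resistances in series:
R_inner film = 1/(h_i·A) = 1/(13.6×4.37) = 0.01683 K/W
R_carbon steel = L/(kA) = 0.0023/(50.3×4.37) = 1.046×10^-5 K/W
R_cellular glass = L/(kA) = 0.085/(0.042×4.37) = 0.4631 K/W
R_brass = L/(kA) = 0.0044/(113×4.37) = 8.91×10^-6 K/W
R_total = 0.48 K/W
Q = ΔT / R_total = 158 / 0.48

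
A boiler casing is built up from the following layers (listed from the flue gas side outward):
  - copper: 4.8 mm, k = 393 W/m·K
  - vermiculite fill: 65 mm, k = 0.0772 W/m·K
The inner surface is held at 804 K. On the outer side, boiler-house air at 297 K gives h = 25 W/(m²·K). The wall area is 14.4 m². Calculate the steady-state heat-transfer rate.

Treating each layer as a thermal resistance in series:
R_copper = L/(kA) = 0.0048/(393×14.4) = 8.482×10^-7 K/W
R_vermiculite fill = L/(kA) = 0.065/(0.0772×14.4) = 0.05847 K/W
R_outer film = 1/(h_o·A) = 1/(25×14.4) = 0.002778 K/W
R_total = 0.06125 K/W
Q = ΔT / R_total = 507 / 0.06125

Q ≈ 8280 W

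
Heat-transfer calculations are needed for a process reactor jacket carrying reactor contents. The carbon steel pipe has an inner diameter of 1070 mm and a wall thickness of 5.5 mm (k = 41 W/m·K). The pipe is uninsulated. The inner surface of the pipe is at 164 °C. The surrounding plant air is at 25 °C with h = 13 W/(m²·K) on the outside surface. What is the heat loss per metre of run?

For a radial system each layer contributes R = ln(r_out/r_in)/(2πkL); films add R = 1/(hA).
R_carbon steel pipe wall = ln(540.5/535)/(2π×41×1) = 3.97×10^-5 K/W
R_outer film = 1/(h_o·2πr_oL) = 1/(13×2π×0.5405×1) = 0.02265 K/W
R_total = 0.02269 K/W
Q = ΔT/R_total = 139/0.02269

q′ ≈ 6130 W/m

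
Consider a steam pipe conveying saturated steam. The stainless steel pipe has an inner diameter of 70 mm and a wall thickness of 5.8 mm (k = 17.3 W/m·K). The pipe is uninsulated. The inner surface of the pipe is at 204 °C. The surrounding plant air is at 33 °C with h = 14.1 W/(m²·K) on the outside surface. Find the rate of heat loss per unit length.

q′ ≈ 615 W/m

Treating each annulus and film as a series resistance:
R_stainless steel pipe wall = ln(40.8/35)/(2π×17.3×1) = 0.001411 K/W
R_outer film = 1/(h_o·2πr_oL) = 1/(14.1×2π×0.0408×1) = 0.2767 K/W
R_total = 0.2781 K/W
Q = ΔT/R_total = 171/0.2781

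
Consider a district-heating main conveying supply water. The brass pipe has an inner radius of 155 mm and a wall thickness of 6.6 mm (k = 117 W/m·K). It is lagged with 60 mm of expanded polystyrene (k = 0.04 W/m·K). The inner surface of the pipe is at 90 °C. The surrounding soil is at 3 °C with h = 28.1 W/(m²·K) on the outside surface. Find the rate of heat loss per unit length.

q′ ≈ 67.9 W/m

Treating each annulus and film as a series resistance:
R_brass pipe wall = ln(161.6/155)/(2π×117×1) = 5.672×10^-5 K/W
R_expanded polystyrene = ln(221.6/161.6)/(2π×0.04×1) = 1.256 K/W
R_outer film = 1/(h_o·2πr_oL) = 1/(28.1×2π×0.2216×1) = 0.02556 K/W
R_total = 1.282 K/W
Q = ΔT/R_total = 87/1.282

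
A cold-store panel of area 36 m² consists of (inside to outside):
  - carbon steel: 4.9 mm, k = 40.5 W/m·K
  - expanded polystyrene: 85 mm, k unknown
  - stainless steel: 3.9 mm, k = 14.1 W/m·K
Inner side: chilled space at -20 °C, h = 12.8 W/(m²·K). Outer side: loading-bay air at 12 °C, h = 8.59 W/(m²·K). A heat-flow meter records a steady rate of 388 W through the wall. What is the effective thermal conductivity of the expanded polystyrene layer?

k ≈ 0.0306 W/(m·K)

Treating each layer as a thermal resistance in series:
R_inner film = 1/(h_i·A) = 1/(12.8×36) = 0.00217 K/W
R_carbon steel = L/(kA) = 0.0049/(40.5×36) = 3.361×10^-6 K/W
R_stainless steel = L/(kA) = 0.0039/(14.1×36) = 7.683×10^-6 K/W
R_outer film = 1/(h_o·A) = 1/(8.59×36) = 0.003234 K/W
Sum of known resistances R_other = 0.005415 K/W
Total R = ΔT/Q = 32/388 = 0.08247 K/W
R_expanded polystyrene = R_total − R_other = 0.07706 K/W
k = L/(R·A) = 0.085/(0.07706×36)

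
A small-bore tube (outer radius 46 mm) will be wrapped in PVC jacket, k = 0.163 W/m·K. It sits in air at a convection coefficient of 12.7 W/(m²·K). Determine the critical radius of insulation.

r_cr ≈ 12.8 mm

For a cylinder r_cr = k/h = 0.163/12.7
r_cr = 12.8 mm; since the bare radius (46 mm) is above r_cr, any added insulation will reduce heat loss.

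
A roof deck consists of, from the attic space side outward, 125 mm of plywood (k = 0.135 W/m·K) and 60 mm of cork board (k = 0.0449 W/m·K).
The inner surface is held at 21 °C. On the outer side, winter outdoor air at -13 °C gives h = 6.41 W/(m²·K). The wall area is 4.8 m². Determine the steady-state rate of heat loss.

Q ≈ 67.5 W

Treating each layer as a thermal resistance in series:
R_plywood = L/(kA) = 0.125/(0.135×4.8) = 0.1929 K/W
R_cork board = L/(kA) = 0.06/(0.0449×4.8) = 0.2784 K/W
R_outer film = 1/(h_o·A) = 1/(6.41×4.8) = 0.0325 K/W
R_total = 0.5038 K/W
Q = ΔT / R_total = 34 / 0.5038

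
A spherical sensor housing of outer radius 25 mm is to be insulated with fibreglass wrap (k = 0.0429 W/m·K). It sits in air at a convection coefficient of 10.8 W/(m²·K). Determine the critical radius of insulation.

r_cr ≈ 7.94 mm

For a sphere r_cr = 2k/h = 2×0.0429/10.8
r_cr = 7.94 mm; since the bare radius (25 mm) is above r_cr, any added insulation will reduce heat loss.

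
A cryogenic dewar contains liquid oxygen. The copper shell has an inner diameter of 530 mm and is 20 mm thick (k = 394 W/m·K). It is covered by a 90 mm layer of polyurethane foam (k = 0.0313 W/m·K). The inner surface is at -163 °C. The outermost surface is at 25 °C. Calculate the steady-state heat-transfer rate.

For a spherical shell R = (1/r₁ − 1/r₂)/(4πk); film R = 1/(h·4πr²). In series:
R_copper shell = (1/0.265 − 1/0.285)/(4π×394) = 5.349×10^-5 K/W
R_polyurethane foam = (1/0.285 − 1/0.375)/(4π×0.0313) = 2.141 K/W
R_total = 2.141 K/W
Q = ΔT/R_total = 188/2.141

Q ≈ 87.8 W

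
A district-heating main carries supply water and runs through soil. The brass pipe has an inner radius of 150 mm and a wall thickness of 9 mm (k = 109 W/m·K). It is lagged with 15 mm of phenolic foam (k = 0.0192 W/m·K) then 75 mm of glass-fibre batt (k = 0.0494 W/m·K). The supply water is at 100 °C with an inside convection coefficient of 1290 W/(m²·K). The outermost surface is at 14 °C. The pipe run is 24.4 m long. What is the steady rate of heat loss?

Radial resistances (cylindrical: R_cond = ln(r_o/r_i)/(2πkL), R_conv = 1/(h·2πrL)):
R_inner film = 1/(h_i·2πr₁L) = 1/(1290×2π×0.15×24.4) = 3.371×10^-5 K/W
R_brass pipe wall = ln(159/150)/(2π×109×24.4) = 3.487×10^-6 K/W
R_phenolic foam = ln(174/159)/(2π×0.0192×24.4) = 0.03063 K/W
R_glass-fibre batt = ln(249/174)/(2π×0.0494×24.4) = 0.04732 K/W
R_total = 0.07799 K/W
Q = ΔT/R_total = 86/0.07799

Q ≈ 1100 W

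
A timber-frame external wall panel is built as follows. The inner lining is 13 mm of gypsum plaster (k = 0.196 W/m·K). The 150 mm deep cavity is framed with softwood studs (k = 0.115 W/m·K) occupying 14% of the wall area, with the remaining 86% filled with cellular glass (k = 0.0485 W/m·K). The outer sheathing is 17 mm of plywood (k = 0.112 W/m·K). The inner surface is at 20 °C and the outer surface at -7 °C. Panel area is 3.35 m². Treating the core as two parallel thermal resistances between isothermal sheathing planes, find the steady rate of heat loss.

Sheathing layers in series; stud and cavity paths in parallel between them.
R_inner = 0.013/(0.196×3.35) = 0.0198 K/W
R_stud  = 0.15/(0.115×0.14×3.35) = 2.781 K/W
R_cav   = 0.15/(0.0485×0.86×3.35) = 1.074 K/W
1/R_core = 1/R_stud + 1/R_cav → R_core = 0.7745 K/W
R_outer = 0.017/(0.112×3.35) = 0.04531 K/W
R_total = 0.8396 K/W
Q = ΔT/R_total = 27/0.8396

Q ≈ 32.2 W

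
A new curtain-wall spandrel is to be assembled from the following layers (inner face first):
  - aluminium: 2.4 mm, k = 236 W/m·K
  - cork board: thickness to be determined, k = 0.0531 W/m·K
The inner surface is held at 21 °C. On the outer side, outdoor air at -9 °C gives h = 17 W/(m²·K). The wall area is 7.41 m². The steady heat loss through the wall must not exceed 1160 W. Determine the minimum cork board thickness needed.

L ≈ 7.05 mm

Treating each layer as a thermal resistance in series:
R_aluminium = L/(kA) = 0.0024/(236×7.41) = 1.372×10^-6 K/W
R_outer film = 1/(h_o·A) = 1/(17×7.41) = 0.007938 K/W
Sum of the known resistances R_other = 0.00794 K/W
Required total resistance R_tot = ΔT/Q_allow = 30/1160 = 0.02586 K/W
R_cork board = R_tot − R_other = 0.01792 K/W
L = R·k·A = 0.01792×0.0531×7.41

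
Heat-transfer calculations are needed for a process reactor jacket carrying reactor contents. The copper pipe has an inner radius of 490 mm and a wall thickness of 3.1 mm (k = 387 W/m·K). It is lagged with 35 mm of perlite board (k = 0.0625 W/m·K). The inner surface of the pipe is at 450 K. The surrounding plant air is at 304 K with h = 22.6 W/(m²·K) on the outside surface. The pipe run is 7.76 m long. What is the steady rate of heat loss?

Treating each annulus and film as a series resistance:
R_copper pipe wall = ln(493.1/490)/(2π×387×7.76) = 3.342×10^-7 K/W
R_perlite board = ln(528.1/493.1)/(2π×0.0625×7.76) = 0.0225 K/W
R_outer film = 1/(h_o·2πr_oL) = 1/(22.6×2π×0.5281×7.76) = 0.001718 K/W
R_total = 0.02422 K/W
Q = ΔT/R_total = 146/0.02422

Q ≈ 6030 W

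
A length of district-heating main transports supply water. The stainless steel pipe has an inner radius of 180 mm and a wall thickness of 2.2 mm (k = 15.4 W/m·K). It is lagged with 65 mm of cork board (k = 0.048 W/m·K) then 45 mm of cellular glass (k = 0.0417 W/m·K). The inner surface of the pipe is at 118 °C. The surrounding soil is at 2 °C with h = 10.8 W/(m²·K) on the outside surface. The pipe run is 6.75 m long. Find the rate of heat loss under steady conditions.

Treating each annulus and film as a series resistance:
R_stainless steel pipe wall = ln(182.2/180)/(2π×15.4×6.75) = 1.86×10^-5 K/W
R_cork board = ln(247.2/182.2)/(2π×0.048×6.75) = 0.1499 K/W
R_cellular glass = ln(292.2/247.2)/(2π×0.0417×6.75) = 0.09456 K/W
R_outer film = 1/(h_o·2πr_oL) = 1/(10.8×2π×0.2922×6.75) = 0.007472 K/W
R_total = 0.2519 K/W
Q = ΔT/R_total = 116/0.2519

Q ≈ 460 W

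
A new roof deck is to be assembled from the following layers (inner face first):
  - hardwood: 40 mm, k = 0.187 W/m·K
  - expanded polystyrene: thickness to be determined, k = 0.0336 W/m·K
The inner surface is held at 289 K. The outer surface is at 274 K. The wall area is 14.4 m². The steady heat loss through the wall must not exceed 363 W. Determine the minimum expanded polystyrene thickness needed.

Model the wall as resistances in series:
R_hardwood = L/(kA) = 0.04/(0.187×14.4) = 0.01485 K/W
Sum of the known resistances R_other = 0.01485 K/W
Required total resistance R_tot = ΔT/Q_allow = 15/363 = 0.04132 K/W
R_expanded polystyrene = R_tot − R_other = 0.02647 K/W
L = R·k·A = 0.02647×0.0336×14.4

L ≈ 12.8 mm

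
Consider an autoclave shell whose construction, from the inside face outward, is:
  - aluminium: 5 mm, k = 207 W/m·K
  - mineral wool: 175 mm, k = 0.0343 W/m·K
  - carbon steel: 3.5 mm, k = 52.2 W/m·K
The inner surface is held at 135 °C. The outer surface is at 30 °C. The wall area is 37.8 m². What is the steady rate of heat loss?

Using the resistance-network approach (series):
R_aluminium = L/(kA) = 0.005/(207×37.8) = 6.39×10^-7 K/W
R_mineral wool = L/(kA) = 0.175/(0.0343×37.8) = 0.135 K/W
R_carbon steel = L/(kA) = 0.0035/(52.2×37.8) = 1.774×10^-6 K/W
R_total = 0.135 K/W
Q = ΔT / R_total = 105 / 0.135

Q ≈ 778 W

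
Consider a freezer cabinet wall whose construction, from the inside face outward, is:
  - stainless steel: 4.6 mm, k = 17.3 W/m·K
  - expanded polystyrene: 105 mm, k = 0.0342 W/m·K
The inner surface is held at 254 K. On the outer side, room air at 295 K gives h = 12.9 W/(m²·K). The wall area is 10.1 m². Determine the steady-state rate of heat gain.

Series thermal resistances:
R_stainless steel = L/(kA) = 0.0046/(17.3×10.1) = 2.633×10^-5 K/W
R_expanded polystyrene = L/(kA) = 0.105/(0.0342×10.1) = 0.304 K/W
R_outer film = 1/(h_o·A) = 1/(12.9×10.1) = 0.007675 K/W
R_total = 0.3117 K/W
Q = ΔT / R_total = 41 / 0.3117

Q ≈ 132 W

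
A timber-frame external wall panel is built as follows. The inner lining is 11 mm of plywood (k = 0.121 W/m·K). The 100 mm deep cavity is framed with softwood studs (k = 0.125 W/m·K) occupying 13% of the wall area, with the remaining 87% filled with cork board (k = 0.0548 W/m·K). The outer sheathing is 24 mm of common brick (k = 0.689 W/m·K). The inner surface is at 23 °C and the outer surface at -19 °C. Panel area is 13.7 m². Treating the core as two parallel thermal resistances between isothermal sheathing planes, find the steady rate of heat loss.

Sheathing layers in series; stud and cavity paths in parallel between them.
R_inner = 0.011/(0.121×13.7) = 0.006636 K/W
R_stud  = 0.1/(0.125×0.13×13.7) = 0.4492 K/W
R_cav   = 0.1/(0.0548×0.87×13.7) = 0.1531 K/W
1/R_core = 1/R_stud + 1/R_cav → R_core = 0.1142 K/W
R_outer = 0.024/(0.689×13.7) = 0.002543 K/W
R_total = 0.1234 K/W
Q = ΔT/R_total = 42/0.1234

Q ≈ 340 W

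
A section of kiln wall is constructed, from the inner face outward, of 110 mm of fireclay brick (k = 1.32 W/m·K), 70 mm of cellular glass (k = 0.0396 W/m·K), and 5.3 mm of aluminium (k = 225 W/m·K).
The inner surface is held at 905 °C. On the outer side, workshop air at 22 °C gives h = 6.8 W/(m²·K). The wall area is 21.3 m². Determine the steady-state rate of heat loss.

Q ≈ 9410 W

Thermal resistances in series:
R_fireclay brick = L/(kA) = 0.11/(1.32×21.3) = 0.003912 K/W
R_cellular glass = L/(kA) = 0.07/(0.0396×21.3) = 0.08299 K/W
R_aluminium = L/(kA) = 0.0053/(225×21.3) = 1.106×10^-6 K/W
R_outer film = 1/(h_o·A) = 1/(6.8×21.3) = 0.006904 K/W
R_total = 0.09381 K/W
Q = ΔT / R_total = 883 / 0.09381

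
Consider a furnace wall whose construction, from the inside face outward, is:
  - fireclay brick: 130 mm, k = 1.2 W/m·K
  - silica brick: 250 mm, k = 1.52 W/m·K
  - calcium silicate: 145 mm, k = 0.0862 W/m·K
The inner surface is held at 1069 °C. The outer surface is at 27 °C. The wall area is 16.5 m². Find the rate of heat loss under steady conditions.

Model the wall as resistances in series:
R_fireclay brick = L/(kA) = 0.13/(1.2×16.5) = 0.006566 K/W
R_silica brick = L/(kA) = 0.25/(1.52×16.5) = 0.009968 K/W
R_calcium silicate = L/(kA) = 0.145/(0.0862×16.5) = 0.1019 K/W
R_total = 0.1185 K/W
Q = ΔT / R_total = 1042 / 0.1185

Q ≈ 8790 W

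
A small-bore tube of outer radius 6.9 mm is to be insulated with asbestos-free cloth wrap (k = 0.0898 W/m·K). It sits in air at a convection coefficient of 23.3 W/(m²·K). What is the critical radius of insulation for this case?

For a cylinder r_cr = k/h = 0.0898/23.3
r_cr = 3.85 mm; since the bare radius (6.9 mm) is above r_cr, any added insulation will reduce heat loss.

r_cr ≈ 3.85 mm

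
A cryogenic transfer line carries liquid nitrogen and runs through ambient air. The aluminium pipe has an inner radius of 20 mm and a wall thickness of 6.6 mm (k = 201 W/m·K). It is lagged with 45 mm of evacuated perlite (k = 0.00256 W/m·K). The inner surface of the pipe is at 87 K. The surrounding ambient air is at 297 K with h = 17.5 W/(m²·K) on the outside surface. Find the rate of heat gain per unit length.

q′ ≈ 3.4 W/m

Treating each annulus and film as a series resistance:
R_aluminium pipe wall = ln(26.6/20)/(2π×201×1) = 2.258×10^-4 K/W
R_evacuated perlite = ln(71.6/26.6)/(2π×0.00256×1) = 61.56 K/W
R_outer film = 1/(h_o·2πr_oL) = 1/(17.5×2π×0.0716×1) = 0.127 K/W
R_total = 61.69 K/W
Q = ΔT/R_total = 210/61.69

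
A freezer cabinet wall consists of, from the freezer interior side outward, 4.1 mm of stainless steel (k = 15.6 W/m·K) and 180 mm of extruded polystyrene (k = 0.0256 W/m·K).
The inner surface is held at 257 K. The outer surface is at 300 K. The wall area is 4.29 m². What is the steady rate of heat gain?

Using the resistance-network approach (series):
R_stainless steel = L/(kA) = 0.0041/(15.6×4.29) = 6.126×10^-5 K/W
R_extruded polystyrene = L/(kA) = 0.18/(0.0256×4.29) = 1.639 K/W
R_total = 1.639 K/W
Q = ΔT / R_total = 43 / 1.639

Q ≈ 26.2 W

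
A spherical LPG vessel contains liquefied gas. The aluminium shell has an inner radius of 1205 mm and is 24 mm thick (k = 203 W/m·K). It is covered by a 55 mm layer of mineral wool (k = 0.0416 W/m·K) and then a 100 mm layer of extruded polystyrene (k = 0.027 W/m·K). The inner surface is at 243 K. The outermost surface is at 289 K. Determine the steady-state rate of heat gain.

Spherical conduction: R = (1/r_in − 1/r_out)/(4πk) per layer; series-sum.
R_aluminium shell = (1/1.205 − 1/1.229)/(4π×203) = 6.353×10^-6 K/W
R_mineral wool = (1/1.229 − 1/1.284)/(4π×0.0416) = 0.06667 K/W
R_extruded polystyrene = (1/1.284 − 1/1.384)/(4π×0.027) = 0.1659 K/W
R_total = 0.2325 K/W
Q = ΔT/R_total = 46/0.2325

Q ≈ 198 W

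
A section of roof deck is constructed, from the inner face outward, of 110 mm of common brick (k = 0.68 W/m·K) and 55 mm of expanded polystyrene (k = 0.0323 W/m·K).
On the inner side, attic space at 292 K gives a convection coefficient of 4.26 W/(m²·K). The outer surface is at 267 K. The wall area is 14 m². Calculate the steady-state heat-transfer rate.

Model the wall as resistances in series:
R_inner film = 1/(h_i·A) = 1/(4.26×14) = 0.01677 K/W
R_common brick = L/(kA) = 0.11/(0.68×14) = 0.01155 K/W
R_expanded polystyrene = L/(kA) = 0.055/(0.0323×14) = 0.1216 K/W
R_total = 0.1499 K/W
Q = ΔT / R_total = 25 / 0.1499

Q ≈ 167 W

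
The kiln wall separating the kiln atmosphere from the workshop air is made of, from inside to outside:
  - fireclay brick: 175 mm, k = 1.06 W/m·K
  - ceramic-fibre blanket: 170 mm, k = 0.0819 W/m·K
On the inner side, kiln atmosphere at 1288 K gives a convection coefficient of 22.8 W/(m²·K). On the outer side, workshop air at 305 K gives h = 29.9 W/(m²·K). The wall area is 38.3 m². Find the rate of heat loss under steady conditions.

Model the wall as resistances in series:
R_inner film = 1/(h_i·A) = 1/(22.8×38.3) = 0.001145 K/W
R_fireclay brick = L/(kA) = 0.175/(1.06×38.3) = 0.004311 K/W
R_ceramic-fibre blanket = L/(kA) = 0.17/(0.0819×38.3) = 0.0542 K/W
R_outer film = 1/(h_o·A) = 1/(29.9×38.3) = 8.732×10^-4 K/W
R_total = 0.06052 K/W
Q = ΔT / R_total = 983 / 0.06052

Q ≈ 16200 W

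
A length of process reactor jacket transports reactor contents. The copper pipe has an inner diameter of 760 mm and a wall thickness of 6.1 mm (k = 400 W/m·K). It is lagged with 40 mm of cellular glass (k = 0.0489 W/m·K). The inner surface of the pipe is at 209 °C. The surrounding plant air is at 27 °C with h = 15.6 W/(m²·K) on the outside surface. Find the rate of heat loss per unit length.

Treating each annulus and film as a series resistance:
R_copper pipe wall = ln(386.1/380)/(2π×400×1) = 6.336×10^-6 K/W
R_cellular glass = ln(426.1/386.1)/(2π×0.0489×1) = 0.3208 K/W
R_outer film = 1/(h_o·2πr_oL) = 1/(15.6×2π×0.4261×1) = 0.02394 K/W
R_total = 0.3448 K/W
Q = ΔT/R_total = 182/0.3448

q′ ≈ 528 W/m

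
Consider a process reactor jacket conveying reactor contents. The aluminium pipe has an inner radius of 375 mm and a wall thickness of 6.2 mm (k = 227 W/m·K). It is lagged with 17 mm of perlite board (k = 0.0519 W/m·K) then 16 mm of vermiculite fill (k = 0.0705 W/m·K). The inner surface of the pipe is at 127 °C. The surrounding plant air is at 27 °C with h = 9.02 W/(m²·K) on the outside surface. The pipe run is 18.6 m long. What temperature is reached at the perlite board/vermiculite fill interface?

T ≈ 76.6 °C

For a radial system each layer contributes R = ln(r_out/r_in)/(2πkL); films add R = 1/(hA).
R_aluminium pipe wall = ln(381.2/375)/(2π×227×18.6) = 6.181×10^-7 K/W
R_perlite board = ln(398.2/381.2)/(2π×0.0519×18.6) = 0.007193 K/W
R_vermiculite fill = ln(414.2/398.2)/(2π×0.0705×18.6) = 0.004781 K/W
R_outer film = 1/(h_o·2πr_oL) = 1/(9.02×2π×0.4142×18.6) = 0.00229 K/W
R_total = 0.01427 K/W
Q = ΔT/R_total = 100/0.01427
Q = 7010 W
T_interface = T_inner − Q·ΣR(inner→interface) = 127 − 7010×0.007194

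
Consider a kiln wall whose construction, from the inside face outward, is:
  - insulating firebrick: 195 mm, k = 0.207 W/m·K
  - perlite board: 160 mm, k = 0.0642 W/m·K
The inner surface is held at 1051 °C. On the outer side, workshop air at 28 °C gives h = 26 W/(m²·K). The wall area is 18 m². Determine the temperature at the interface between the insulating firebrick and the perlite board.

Model the wall as resistances in series:
R_insulating firebrick = L/(kA) = 0.195/(0.207×18) = 0.05233 K/W
R_perlite board = L/(kA) = 0.16/(0.0642×18) = 0.1385 K/W
R_outer film = 1/(h_o·A) = 1/(26×18) = 0.002137 K/W
R_total = 0.1929 K/W;  Q = ΔT/R_total = 1023/0.1929 = 5302 W
T_interface = T_inner − Q·ΣR(inner→interface) = 1051 − 5300×0.05233

T ≈ 773 °C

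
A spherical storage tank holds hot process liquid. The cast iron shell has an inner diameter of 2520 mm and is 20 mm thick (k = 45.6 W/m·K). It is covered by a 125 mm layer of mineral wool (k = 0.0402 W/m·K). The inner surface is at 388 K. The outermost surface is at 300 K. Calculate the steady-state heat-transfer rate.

Q ≈ 639 W

For a spherical shell R = (1/r₁ − 1/r₂)/(4πk); film R = 1/(h·4πr²). In series:
R_cast iron shell = (1/1.26 − 1/1.28)/(4π×45.6) = 2.164×10^-5 K/W
R_mineral wool = (1/1.28 − 1/1.405)/(4π×0.0402) = 0.1376 K/W
R_total = 0.1376 K/W
Q = ΔT/R_total = 88/0.1376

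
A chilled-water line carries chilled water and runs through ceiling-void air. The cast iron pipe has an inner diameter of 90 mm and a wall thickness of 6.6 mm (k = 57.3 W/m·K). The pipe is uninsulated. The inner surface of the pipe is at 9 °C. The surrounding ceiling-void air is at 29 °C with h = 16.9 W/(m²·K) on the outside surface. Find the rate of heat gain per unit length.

q′ ≈ 109 W/m

Radial resistances (cylindrical: R_cond = ln(r_o/r_i)/(2πkL), R_conv = 1/(h·2πrL)):
R_cast iron pipe wall = ln(51.6/45)/(2π×57.3×1) = 3.801×10^-4 K/W
R_outer film = 1/(h_o·2πr_oL) = 1/(16.9×2π×0.0516×1) = 0.1825 K/W
R_total = 0.1829 K/W
Q = ΔT/R_total = 20/0.1829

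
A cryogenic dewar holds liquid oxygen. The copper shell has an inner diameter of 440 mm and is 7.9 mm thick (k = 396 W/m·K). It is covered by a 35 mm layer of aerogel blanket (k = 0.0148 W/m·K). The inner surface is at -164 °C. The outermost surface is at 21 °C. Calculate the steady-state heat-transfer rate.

Radial (spherical) resistances in series:
R_copper shell = (1/0.22 − 1/0.2279)/(4π×396) = 3.166×10^-5 K/W
R_aerogel blanket = (1/0.2279 − 1/0.2629)/(4π×0.0148) = 3.141 K/W
R_total = 3.141 K/W
Q = ΔT/R_total = 185/3.141

Q ≈ 58.9 W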